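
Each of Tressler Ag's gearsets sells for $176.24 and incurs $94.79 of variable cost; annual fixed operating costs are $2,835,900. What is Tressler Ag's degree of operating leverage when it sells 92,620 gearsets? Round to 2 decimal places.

At 92,620 units, contribution = 92,620 × $81.45 = $7,543,899.00.
Subtracting fixed costs: EBIT = $7,543,899.00 − $2,835,900 = $4,707,999.00.
DOL = contribution ÷ EBIT = $7,543,899.00 ÷ $4,707,999.00 = 1.6024.

1.60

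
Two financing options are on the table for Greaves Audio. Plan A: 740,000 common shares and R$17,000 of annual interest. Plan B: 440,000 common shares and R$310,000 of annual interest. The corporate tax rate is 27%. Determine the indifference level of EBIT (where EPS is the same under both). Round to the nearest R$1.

R$739,733

At indifference, (EBIT − 17,000)(1 − t)/740,000 = (EBIT − 310,000)(1 − t)/440,000.
The (1 − t) factor cancels: (EBIT − 17,000) × 440,000 = (EBIT − 310,000) × 740,000.
Solving, EBIT = (310,000·740,000 − 17,000·440,000) / (740,000 − 440,000) = 221,920,000,000 / 300,000 = 739,733.33.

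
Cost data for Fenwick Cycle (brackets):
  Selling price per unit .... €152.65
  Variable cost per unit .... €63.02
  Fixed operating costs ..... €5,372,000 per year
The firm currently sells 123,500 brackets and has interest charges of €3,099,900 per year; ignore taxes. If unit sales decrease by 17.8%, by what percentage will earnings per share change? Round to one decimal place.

Total contribution margin = 123,500 × €89.63 = €11,069,305.00.
Operating income = contribution − fixed costs = €11,069,305.00 − €5,372,000 = €5,697,305.00.
After interest of €3,099,900.00, pre-tax earnings = €2,597,405.00.
Degree of combined leverage = contribution ÷ (EBIT − I) = €11,069,305.00 ÷ €2,597,405.00 = 4.2617.
EPS therefore changes by 4.2617 × (-17.8%) = -75.9%.

-75.9%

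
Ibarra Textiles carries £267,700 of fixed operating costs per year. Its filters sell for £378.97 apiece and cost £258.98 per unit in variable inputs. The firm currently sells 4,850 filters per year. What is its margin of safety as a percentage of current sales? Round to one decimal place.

Unit CM = price − variable cost = £378.97 − £258.98 = £119.99. Break-even units = £267,700 ÷ £119.99 = 2,231.02; break-even revenue = 2,231.02 × £378.97 = £845,489.37.
Current sales = 4,850 × £378.97 = £1,838,004.50.
Margin of safety = (£1,838,004.50 − £845,489.37) ÷ £1,838,004.50 = 54.0%.

54.0%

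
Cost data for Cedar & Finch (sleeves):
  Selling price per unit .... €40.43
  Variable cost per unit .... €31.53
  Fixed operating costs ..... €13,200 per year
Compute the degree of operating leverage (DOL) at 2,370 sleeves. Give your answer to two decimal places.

Total contribution margin = 2,370 × €8.90 = €21,093.00.
Subtracting fixed costs: EBIT = €21,093.00 − €13,200 = €7,893.00.
Degree of operating leverage = €21,093.00 / €7,893.00 = 2.6724.

2.67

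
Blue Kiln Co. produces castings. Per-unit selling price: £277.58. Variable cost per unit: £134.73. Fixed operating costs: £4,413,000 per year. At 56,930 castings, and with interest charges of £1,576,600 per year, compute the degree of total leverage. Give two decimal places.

3.80

Total contribution margin = 56,930 × £142.85 = £8,132,450.50.
Subtracting fixed costs: EBIT = £8,132,450.50 − £4,413,000 = £3,719,450.50. Interest = £1,576,600.00, so EBIT − I = £2,142,850.50.
DCL = contribution ÷ (EBIT − I) = £8,132,450.50 ÷ £2,142,850.50 = 3.7952.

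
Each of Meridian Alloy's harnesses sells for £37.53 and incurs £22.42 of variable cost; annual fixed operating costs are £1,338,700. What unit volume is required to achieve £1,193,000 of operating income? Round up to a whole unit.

167,552 harnesses

Contribution margin per unit = £37.53 − £22.42 = £15.11.
Required volume = (fixed costs + target profit) ÷ CM = (£1,338,700 + £1,193,000) ÷ £15.11 = 167,551.29, so 167,552 harnesses.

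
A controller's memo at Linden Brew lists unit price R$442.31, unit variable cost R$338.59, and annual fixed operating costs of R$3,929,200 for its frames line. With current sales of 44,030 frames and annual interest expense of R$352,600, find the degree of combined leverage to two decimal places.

Contribution at this volume is 44,030 × R$103.72 = R$4,566,791.60.
Subtracting fixed costs: EBIT = R$4,566,791.60 − R$3,929,200 = R$637,591.60. Interest = R$352,600.00, so EBIT − I = R$284,991.60.
DCL = contribution ÷ (EBIT − I) = R$4,566,791.60 ÷ R$284,991.60 = 16.0243.

16.02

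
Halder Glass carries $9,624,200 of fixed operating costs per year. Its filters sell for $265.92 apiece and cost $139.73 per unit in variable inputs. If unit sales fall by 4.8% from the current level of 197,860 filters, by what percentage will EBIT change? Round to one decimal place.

Total contribution margin = 197,860 × $126.19 = $24,967,953.40.
EBIT = $24,967,953.40 − $9,624,200 = $15,343,753.40.
DOL = contribution ÷ EBIT = $24,967,953.40 ÷ $15,343,753.40 = 1.6272.
So EBIT moves 1.6272 × (-4.8%) = -7.8%.

-7.8%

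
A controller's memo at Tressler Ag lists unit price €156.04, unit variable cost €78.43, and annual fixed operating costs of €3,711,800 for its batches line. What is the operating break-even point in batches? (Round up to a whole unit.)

Each unit contributes €156.04 − €78.43 = €77.61.
Break-even volume = fixed costs ÷ CM per unit = €3,711,800 ÷ €77.61 = 47,826.31, so 47,827 batches.

47,827 batches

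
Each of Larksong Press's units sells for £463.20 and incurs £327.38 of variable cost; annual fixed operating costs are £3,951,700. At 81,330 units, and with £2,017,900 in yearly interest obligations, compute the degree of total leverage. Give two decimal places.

Contribution at this volume is 81,330 × £135.82 = £11,046,240.60.
Operating income = contribution − fixed costs = £11,046,240.60 − £3,951,700 = £7,094,540.60. Interest = £2,017,900.00.
DOL = £11,046,240.60 ÷ £7,094,540.60 = 1.5570; DFL = £7,094,540.60 ÷ £5,076,640.60 = 1.3975.
Combined leverage = 1.5570 × 1.3975 = 2.1759.

2.18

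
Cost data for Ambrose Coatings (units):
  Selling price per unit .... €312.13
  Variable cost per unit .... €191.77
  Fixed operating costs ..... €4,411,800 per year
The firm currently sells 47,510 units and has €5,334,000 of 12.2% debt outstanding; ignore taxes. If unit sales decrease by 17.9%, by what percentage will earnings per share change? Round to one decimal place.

Total contribution margin = 47,510 × €120.36 = €5,718,303.60.
Operating income = contribution − fixed costs = €5,718,303.60 − €4,411,800 = €1,306,503.60.
Interest = €650,748.00, so EBIT − I = €655,755.60.
DCL = total CM / (EBIT − I) = €5,718,303.60 / €655,755.60 = 8.7202.
%ΔEPS = DCL × %ΔSales = 8.7202 × -17.9% = -156.1%.

-156.1%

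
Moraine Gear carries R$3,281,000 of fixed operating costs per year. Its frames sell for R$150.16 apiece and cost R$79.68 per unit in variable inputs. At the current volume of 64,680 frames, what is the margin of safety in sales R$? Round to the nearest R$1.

Contribution margin per unit = R$150.16 − R$79.68 = R$70.48. Break-even units = R$3,281,000 ÷ R$70.48 = 46,552.21; break-even revenue = 46,552.21 × R$150.16 = R$6,990,280.36.
Actual sales revenue = 64,680 × R$150.16 = R$9,712,348.80.
Margin of safety = R$9,712,348.80 − R$6,990,280.36 = R$2,722,068.

R$2,722,068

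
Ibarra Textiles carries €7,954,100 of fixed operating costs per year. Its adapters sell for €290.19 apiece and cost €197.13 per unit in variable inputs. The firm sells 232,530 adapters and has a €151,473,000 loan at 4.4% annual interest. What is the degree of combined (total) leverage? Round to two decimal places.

3.08

At 232,530 units, contribution = 232,530 × €93.06 = €21,639,241.80.
Subtracting fixed costs: EBIT = €21,639,241.80 − €7,954,100 = €13,685,141.80. Interest = €6,664,812.00.
DOL = €21,639,241.80 ÷ €13,685,141.80 = 1.5812; DFL = €13,685,141.80 ÷ €7,020,329.80 = 1.9494.
Combined leverage = 1.5812 × 1.9494 = 3.0824.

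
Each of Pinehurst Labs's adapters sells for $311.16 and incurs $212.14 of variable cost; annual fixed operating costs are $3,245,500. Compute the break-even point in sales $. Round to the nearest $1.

$10,198,645

CM per unit = $311.16 − $212.14 = $99.02; CM ratio = $99.02 / $311.16 = 0.3182.
Break-even sales = FC ÷ CM ratio = $3,245,500 × $311.16 / $99.02 = $10,198,645.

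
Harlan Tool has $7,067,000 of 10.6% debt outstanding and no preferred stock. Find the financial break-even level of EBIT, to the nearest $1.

Annual interest = 10.6% × $7,067,000 = $749,102.00.
With no preferred dividends, EPS = 0 when EBIT exactly covers interest, so the financial break-even EBIT is $749,102.00.

$749,102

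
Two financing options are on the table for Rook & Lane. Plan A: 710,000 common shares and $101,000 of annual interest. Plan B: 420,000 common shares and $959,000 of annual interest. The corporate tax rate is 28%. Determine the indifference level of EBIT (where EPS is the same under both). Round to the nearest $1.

Set EPS_A = EPS_B: (EBIT − $101,000)(1 − 0.28) ÷ 710,000 = (EBIT − $959,000)(1 − 0.28) ÷ 420,000.
The (1 − t) factor cancels: (EBIT − 101,000) × 420,000 = (EBIT − 959,000) × 710,000.
Solving, EBIT = (959,000·710,000 − 101,000·420,000) / (710,000 − 420,000) = 638,470,000,000 / 290,000 = 2,201,620.69.

$2,201,621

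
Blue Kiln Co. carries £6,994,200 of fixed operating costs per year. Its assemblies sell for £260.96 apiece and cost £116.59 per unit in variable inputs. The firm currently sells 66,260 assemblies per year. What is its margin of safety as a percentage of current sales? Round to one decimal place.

Each unit contributes £260.96 − £116.59 = £144.37. Break-even units = £6,994,200 ÷ £144.37 = 48,446.35; break-even revenue = 48,446.35 × £260.96 = £12,642,560.31.
Actual sales revenue = 66,260 × £260.96 = £17,291,209.60.
Margin of safety = (£17,291,209.60 − £12,642,560.31) ÷ £17,291,209.60 = 26.9%.

26.9%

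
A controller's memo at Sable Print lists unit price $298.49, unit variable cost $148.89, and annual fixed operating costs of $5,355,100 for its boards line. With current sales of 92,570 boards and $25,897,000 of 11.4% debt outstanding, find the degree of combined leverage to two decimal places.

2.50

Total contribution margin = 92,570 × $149.60 = $13,848,472.00.
EBIT = $13,848,472.00 − $5,355,100 = $8,493,372.00. Interest = $2,952,258.00.
DOL = $13,848,472.00 ÷ $8,493,372.00 = 1.6305; DFL = $8,493,372.00 ÷ $5,541,114.00 = 1.5328.
Combined leverage = 1.6305 × 1.5328 = 2.4992.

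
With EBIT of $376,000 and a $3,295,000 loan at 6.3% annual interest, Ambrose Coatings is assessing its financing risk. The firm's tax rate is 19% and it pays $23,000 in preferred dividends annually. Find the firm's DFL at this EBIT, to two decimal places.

Interest = $207,585.00.
Preferred dividends grossed up pre-tax: $23,000 / (1 − 0.19) = $28,395.06.
DFL = EBIT ÷ [EBIT − I − D_p/(1−t)] = $376,000 ÷ [$376,000 − $207,585.00 − $28,395.06] = $376,000 ÷ $140,019.94 = 2.6853.

2.69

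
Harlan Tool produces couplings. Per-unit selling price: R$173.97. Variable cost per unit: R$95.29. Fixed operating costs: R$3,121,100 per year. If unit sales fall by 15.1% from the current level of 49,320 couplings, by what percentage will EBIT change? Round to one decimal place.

-77.2%

Total contribution margin = 49,320 × R$78.68 = R$3,880,497.60.
Subtracting fixed costs: EBIT = R$3,880,497.60 − R$3,121,100 = R$759,397.60.
DOL = contribution ÷ EBIT = R$3,880,497.60 ÷ R$759,397.60 = 5.1100.
%ΔEBIT = DOL × %ΔSales = 5.1100 × -15.1% = -77.2%.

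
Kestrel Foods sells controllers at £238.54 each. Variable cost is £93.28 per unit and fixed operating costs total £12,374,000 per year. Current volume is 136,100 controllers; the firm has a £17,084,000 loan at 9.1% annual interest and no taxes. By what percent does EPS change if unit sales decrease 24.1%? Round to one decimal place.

-81.6%

At 136,100 units, contribution = 136,100 × £145.26 = £19,769,886.00.
Operating income = contribution − fixed costs = £19,769,886.00 − £12,374,000 = £7,395,886.00.
Interest = £1,554,644.00, so EBIT − I = £5,841,242.00.
Degree of combined leverage = contribution ÷ (EBIT − I) = £19,769,886.00 ÷ £5,841,242.00 = 3.3845.
%ΔEPS = DCL × %ΔSales = 3.3845 × -24.1% = -81.6%.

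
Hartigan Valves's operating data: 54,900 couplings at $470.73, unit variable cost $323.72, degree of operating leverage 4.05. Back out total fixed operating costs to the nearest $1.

Contribution at this volume is 54,900 × $147.01 = $8,070,849.00.
Since DOL = CM ÷ EBIT, EBIT = $8,070,849.00 ÷ 4.05 = $1,992,802.22.
And FC = contribution − EBIT = $8,070,849.00 − $1,992,802.22 = $6,078,047.

$6,078,047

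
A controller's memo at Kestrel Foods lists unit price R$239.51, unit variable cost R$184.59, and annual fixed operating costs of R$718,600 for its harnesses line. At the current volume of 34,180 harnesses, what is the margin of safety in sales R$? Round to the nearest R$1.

R$5,052,586

Unit CM = price − variable cost = R$239.51 − R$184.59 = R$54.92. Break-even units = R$718,600 ÷ R$54.92 = 13,084.49; break-even revenue = 13,084.49 × R$239.51 = R$3,133,865.37.
Current sales = 34,180 × R$239.51 = R$8,186,451.80.
Margin of safety = R$8,186,451.80 − R$3,133,865.37 = R$5,052,586.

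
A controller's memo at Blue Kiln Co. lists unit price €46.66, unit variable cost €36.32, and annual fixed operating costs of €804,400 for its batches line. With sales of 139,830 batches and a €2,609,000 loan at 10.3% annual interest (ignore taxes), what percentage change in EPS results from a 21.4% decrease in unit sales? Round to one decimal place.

Contribution at this volume is 139,830 × €10.34 = €1,445,842.20.
Subtracting fixed costs: EBIT = €1,445,842.20 − €804,400 = €641,442.20.
After interest of €268,727.00, pre-tax earnings = €372,715.20.
DCL = total CM / (EBIT − I) = €1,445,842.20 / €372,715.20 = 3.8792.
%ΔEPS = DCL × %ΔSales = 3.8792 × -21.4% = -83.0%.

-83.0%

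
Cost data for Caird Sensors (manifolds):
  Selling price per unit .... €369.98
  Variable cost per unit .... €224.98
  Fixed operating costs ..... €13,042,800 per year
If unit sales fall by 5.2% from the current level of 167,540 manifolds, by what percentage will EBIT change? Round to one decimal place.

-11.2%

Total contribution margin = 167,540 × €145.00 = €24,293,300.00.
Subtracting fixed costs: EBIT = €24,293,300.00 − €13,042,800 = €11,250,500.00.
Degree of operating leverage = €24,293,300.00 / €11,250,500.00 = 2.1593.
%ΔEBIT = DOL × %ΔSales = 2.1593 × -5.2% = -11.2%.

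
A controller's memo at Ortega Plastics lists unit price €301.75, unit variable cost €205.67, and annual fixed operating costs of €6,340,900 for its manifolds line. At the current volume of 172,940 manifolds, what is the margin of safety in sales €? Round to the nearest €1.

€32,270,338

Unit CM = price − variable cost = €301.75 − €205.67 = €96.08. Break-even units = €6,340,900 ÷ €96.08 = 65,996.04; break-even revenue = 65,996.04 × €301.75 = €19,914,306.57.
Current sales = 172,940 × €301.75 = €52,184,645.00.
Margin of safety = €52,184,645.00 − €19,914,306.57 = €32,270,338.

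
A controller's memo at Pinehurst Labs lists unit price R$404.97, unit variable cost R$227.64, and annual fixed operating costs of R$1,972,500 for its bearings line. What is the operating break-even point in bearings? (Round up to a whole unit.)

11,124 bearings

Unit CM = price − variable cost = R$404.97 − R$227.64 = R$177.33.
Break-even volume = fixed costs ÷ CM per unit = R$1,972,500 ÷ R$177.33 = 11,123.33, so 11,124 bearings.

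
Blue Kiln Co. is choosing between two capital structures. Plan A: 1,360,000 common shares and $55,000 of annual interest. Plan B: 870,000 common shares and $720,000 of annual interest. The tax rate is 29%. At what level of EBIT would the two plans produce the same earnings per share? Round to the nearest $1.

At indifference, (EBIT − 55,000)(1 − t)/1,360,000 = (EBIT − 720,000)(1 − t)/870,000.
The (1 − t) factor cancels: (EBIT − 55,000) × 870,000 = (EBIT − 720,000) × 1,360,000.
EBIT × (1,360,000 − 870,000) = 720,000 × 1,360,000 − 55,000 × 870,000 = 931,350,000,000, so EBIT = 931,350,000,000 ÷ 490,000 = 1,900,714.29.

$1,900,714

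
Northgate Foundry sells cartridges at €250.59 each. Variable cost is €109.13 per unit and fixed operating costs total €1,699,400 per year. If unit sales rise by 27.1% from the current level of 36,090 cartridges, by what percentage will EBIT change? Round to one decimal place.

+40.6%

At 36,090 units, contribution = 36,090 × €141.46 = €5,105,291.40.
Operating income = contribution − fixed costs = €5,105,291.40 − €1,699,400 = €3,405,891.40.
DOL = contribution ÷ EBIT = €5,105,291.40 ÷ €3,405,891.40 = 1.4990.
%ΔEBIT = DOL × %ΔSales = 1.4990 × +27.1% = +40.6%.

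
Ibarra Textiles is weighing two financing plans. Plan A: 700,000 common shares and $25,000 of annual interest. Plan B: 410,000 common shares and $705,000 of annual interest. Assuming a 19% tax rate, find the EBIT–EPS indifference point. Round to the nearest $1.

At indifference, (EBIT − 25,000)(1 − t)/700,000 = (EBIT − 705,000)(1 − t)/410,000.
Cancelling (1 − t) and cross-multiplying: 410,000·(EBIT − 25,000) = 700,000·(EBIT − 705,000).
EBIT × (700,000 − 410,000) = 705,000 × 700,000 − 25,000 × 410,000 = 483,250,000,000, so EBIT = 483,250,000,000 ÷ 290,000 = 1,666,379.31.

$1,666,379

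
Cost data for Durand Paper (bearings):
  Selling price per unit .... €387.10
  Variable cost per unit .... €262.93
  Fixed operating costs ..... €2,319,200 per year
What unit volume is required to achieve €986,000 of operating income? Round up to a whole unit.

26,619 bearings

Unit CM = price − variable cost = €387.10 − €262.93 = €124.17.
Units = (FC + target) / CM = (€2,319,200 + €986,000) / €124.17 = 26,618.35, so 26,619 bearings.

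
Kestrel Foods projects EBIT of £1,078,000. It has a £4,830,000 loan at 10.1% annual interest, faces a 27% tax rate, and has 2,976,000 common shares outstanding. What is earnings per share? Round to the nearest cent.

£0.14

Pre-tax income = £1,078,000 − £487,830.00 = £590,170.00.
After tax at 27%: net income = £590,170.00 × 0.73 = £430,824.10.
EPS = £430,824.10 ÷ 2,976,000 = £0.14.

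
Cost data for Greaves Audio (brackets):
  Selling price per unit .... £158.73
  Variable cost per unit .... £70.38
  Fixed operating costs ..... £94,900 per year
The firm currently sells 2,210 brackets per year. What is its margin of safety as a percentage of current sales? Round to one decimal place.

51.4%

Contribution margin per unit = £158.73 − £70.38 = £88.35. Break-even units = £94,900 ÷ £88.35 = 1,074.14; break-even revenue = 1,074.14 × £158.73 = £170,497.76.
Actual sales revenue = 2,210 × £158.73 = £350,793.30.
Margin of safety = (£350,793.30 − £170,497.76) ÷ £350,793.30 = 51.4%.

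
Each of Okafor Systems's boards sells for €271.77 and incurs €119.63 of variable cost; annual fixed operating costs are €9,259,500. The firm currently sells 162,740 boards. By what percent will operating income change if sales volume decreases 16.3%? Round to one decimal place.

-26.0%

At 162,740 units, contribution = 162,740 × €152.14 = €24,759,263.60.
Operating income = contribution − fixed costs = €24,759,263.60 − €9,259,500 = €15,499,763.60.
DOL = contribution ÷ EBIT = €24,759,263.60 ÷ €15,499,763.60 = 1.5974.
So EBIT moves 1.5974 × (-16.3%) = -26.0%.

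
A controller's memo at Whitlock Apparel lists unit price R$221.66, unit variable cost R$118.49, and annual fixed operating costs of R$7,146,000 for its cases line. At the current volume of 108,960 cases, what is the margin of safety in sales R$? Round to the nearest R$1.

Contribution margin per unit = R$221.66 − R$118.49 = R$103.17. Break-even units = R$7,146,000 ÷ R$103.17 = 69,264.32; break-even revenue = 69,264.32 × R$221.66 = R$15,353,129.40.
Actual sales revenue = 108,960 × R$221.66 = R$24,152,073.60.
Margin of safety = R$24,152,073.60 − R$15,353,129.40 = R$8,798,944.

R$8,798,944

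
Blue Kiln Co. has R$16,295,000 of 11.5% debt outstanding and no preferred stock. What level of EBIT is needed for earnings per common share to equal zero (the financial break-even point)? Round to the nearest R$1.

Annual interest = 11.5% × R$16,295,000 = R$1,873,925.00.
Without preferred stock the financial break-even is simply EBIT = interest = R$1,873,925.00.

R$1,873,925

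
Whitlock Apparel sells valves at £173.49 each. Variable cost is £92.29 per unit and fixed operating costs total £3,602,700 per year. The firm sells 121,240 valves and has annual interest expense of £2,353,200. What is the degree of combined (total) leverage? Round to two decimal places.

2.53

At 121,240 units, contribution = 121,240 × £81.20 = £9,844,688.00.
Operating income = contribution − fixed costs = £9,844,688.00 − £3,602,700 = £6,241,988.00. Interest = £2,353,200.00.
DOL = £9,844,688.00 ÷ £6,241,988.00 = 1.5772; DFL = £6,241,988.00 ÷ £3,888,788.00 = 1.6051.
Combined leverage = 1.5772 × 1.6051 = 2.5316.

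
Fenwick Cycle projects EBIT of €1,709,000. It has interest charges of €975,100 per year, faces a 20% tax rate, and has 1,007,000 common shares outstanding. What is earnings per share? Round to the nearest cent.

Pre-tax income = €1,709,000 − €975,100.00 = €733,900.00.
Net income = €733,900.00 × (1 − 0.20) = €587,120.00.
EPS = €587,120.00 ÷ 1,007,000 = €0.58.

€0.58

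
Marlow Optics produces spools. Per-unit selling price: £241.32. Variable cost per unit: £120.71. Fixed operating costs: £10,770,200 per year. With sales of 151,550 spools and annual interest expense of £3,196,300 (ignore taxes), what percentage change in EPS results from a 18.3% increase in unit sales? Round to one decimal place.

+77.6%

Total contribution margin = 151,550 × £120.61 = £18,278,445.50.
Operating income = contribution − fixed costs = £18,278,445.50 − £10,770,200 = £7,508,245.50.
After interest of £3,196,300.00, pre-tax earnings = £4,311,945.50.
DCL = total CM / (EBIT − I) = £18,278,445.50 / £4,311,945.50 = 4.2390.
EPS therefore changes by 4.2390 × (+18.3%) = +77.6%.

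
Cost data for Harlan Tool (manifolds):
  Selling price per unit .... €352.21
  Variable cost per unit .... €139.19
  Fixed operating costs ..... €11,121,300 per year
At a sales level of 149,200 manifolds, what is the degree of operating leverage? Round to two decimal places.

At 149,200 units, contribution = 149,200 × €213.02 = €31,782,584.00.
EBIT = €31,782,584.00 − €11,121,300 = €20,661,284.00.
Degree of operating leverage = €31,782,584.00 / €20,661,284.00 = 1.5383.

1.54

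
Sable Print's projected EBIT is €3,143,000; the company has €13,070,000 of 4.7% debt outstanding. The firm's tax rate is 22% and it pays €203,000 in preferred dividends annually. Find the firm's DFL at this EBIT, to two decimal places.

Interest = €614,290.00.
Pre-tax preferred-dividend burden = €203,000 ÷ (1 − 0.22) = €260,256.41.
DFL = EBIT ÷ [EBIT − I − D_p/(1−t)] = €3,143,000 ÷ [€3,143,000 − €614,290.00 − €260,256.41] = €3,143,000 ÷ €2,268,453.59 = 1.3855.

1.39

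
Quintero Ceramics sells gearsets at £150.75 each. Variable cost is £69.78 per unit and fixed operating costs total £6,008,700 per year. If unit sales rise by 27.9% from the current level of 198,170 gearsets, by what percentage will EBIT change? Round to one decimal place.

At 198,170 units, contribution = 198,170 × £80.97 = £16,045,824.90.
EBIT = £16,045,824.90 − £6,008,700 = £10,037,124.90.
Degree of operating leverage = £16,045,824.90 / £10,037,124.90 = 1.5986.
So EBIT moves 1.5986 × (+27.9%) = +44.6%.

+44.6%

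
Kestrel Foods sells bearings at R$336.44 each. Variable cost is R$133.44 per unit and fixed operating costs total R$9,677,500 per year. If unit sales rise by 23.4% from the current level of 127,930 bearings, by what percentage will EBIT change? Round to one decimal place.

Contribution at this volume is 127,930 × R$203.00 = R$25,969,790.00.
Operating income = contribution − fixed costs = R$25,969,790.00 − R$9,677,500 = R$16,292,290.00.
So DOL = total CM / EBIT = R$25,969,790.00 / R$16,292,290.00 = 1.5940.
%ΔEBIT = DOL × %ΔSales = 1.5940 × +23.4% = +37.3%.

+37.3%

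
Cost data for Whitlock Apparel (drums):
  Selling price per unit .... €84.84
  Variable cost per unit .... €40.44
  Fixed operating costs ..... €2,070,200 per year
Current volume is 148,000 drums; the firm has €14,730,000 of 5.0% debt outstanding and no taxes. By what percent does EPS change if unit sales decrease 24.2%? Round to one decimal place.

-42.2%

Contribution at this volume is 148,000 × €44.40 = €6,571,200.00.
EBIT = €6,571,200.00 − €2,070,200 = €4,501,000.00.
After interest of €736,500.00, pre-tax earnings = €3,764,500.00.
DCL = total CM / (EBIT − I) = €6,571,200.00 / €3,764,500.00 = 1.7456.
EPS therefore changes by 1.7456 × (-24.2%) = -42.2%.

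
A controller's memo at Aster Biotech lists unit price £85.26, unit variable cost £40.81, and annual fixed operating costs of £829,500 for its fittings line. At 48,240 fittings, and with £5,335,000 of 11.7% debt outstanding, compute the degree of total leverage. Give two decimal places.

3.11

At 48,240 units, contribution = 48,240 × £44.45 = £2,144,268.00.
Subtracting fixed costs: EBIT = £2,144,268.00 − £829,500 = £1,314,768.00. Interest = £624,195.00, so EBIT − I = £690,573.00.
Degree of total leverage = total CM / (EBIT − interest) = £2,144,268.00 / £690,573.00 = 3.1051.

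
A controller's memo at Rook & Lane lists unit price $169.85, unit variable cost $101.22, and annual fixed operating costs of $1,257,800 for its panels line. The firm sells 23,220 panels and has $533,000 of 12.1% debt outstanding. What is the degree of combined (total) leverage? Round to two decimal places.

5.87

Total contribution margin = 23,220 × $68.63 = $1,593,588.60.
EBIT = $1,593,588.60 − $1,257,800 = $335,788.60. Interest = $64,493.00.
DOL = $1,593,588.60 ÷ $335,788.60 = 4.7458; DFL = $335,788.60 ÷ $271,295.60 = 1.2377.
DCL = DOL × DFL = 4.7458 × 1.2377 = 5.8739.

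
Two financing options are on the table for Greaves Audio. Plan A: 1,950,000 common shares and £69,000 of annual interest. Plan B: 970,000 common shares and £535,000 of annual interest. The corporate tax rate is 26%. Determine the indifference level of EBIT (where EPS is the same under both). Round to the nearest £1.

At indifference, (EBIT − 69,000)(1 − t)/1,950,000 = (EBIT − 535,000)(1 − t)/970,000.
Cancelling (1 − t) and cross-multiplying: 970,000·(EBIT − 69,000) = 1,950,000·(EBIT − 535,000).
Solving, EBIT = (535,000·1,950,000 − 69,000·970,000) / (1,950,000 − 970,000) = 976,320,000,000 / 980,000 = 996,244.90.

£996,245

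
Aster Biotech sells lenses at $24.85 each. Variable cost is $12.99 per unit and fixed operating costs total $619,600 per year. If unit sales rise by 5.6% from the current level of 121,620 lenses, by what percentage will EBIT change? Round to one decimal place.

+9.8%

Contribution at this volume is 121,620 × $11.86 = $1,442,413.20.
Operating income = contribution − fixed costs = $1,442,413.20 − $619,600 = $822,813.20.
Degree of operating leverage = $1,442,413.20 / $822,813.20 = 1.7530.
So EBIT moves 1.7530 × (+5.6%) = +9.8%.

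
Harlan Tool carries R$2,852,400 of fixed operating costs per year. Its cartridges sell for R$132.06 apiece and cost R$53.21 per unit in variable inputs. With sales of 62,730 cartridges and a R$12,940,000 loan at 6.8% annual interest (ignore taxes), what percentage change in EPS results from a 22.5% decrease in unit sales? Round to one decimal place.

-91.7%

At 62,730 units, contribution = 62,730 × R$78.85 = R$4,946,260.50.
EBIT = R$4,946,260.50 − R$2,852,400 = R$2,093,860.50.
Interest = R$879,920.00, so EBIT − I = R$1,213,940.50.
Degree of combined leverage = contribution ÷ (EBIT − I) = R$4,946,260.50 ÷ R$1,213,940.50 = 4.0745.
%ΔEPS = DCL × %ΔSales = 4.0745 × -22.5% = -91.7%.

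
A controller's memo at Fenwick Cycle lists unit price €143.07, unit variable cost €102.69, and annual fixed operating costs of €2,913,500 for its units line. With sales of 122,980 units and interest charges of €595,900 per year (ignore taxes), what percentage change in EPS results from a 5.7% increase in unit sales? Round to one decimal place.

At 122,980 units, contribution = 122,980 × €40.38 = €4,965,932.40.
Operating income = contribution − fixed costs = €4,965,932.40 − €2,913,500 = €2,052,432.40.
After interest of €595,900.00, pre-tax earnings = €1,456,532.40.
DCL = total CM / (EBIT − I) = €4,965,932.40 / €1,456,532.40 = 3.4094.
EPS therefore changes by 3.4094 × (+5.7%) = +19.4%.

+19.4%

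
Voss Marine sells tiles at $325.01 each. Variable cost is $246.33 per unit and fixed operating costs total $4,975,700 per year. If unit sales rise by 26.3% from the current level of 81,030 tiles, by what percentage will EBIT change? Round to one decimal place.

+119.8%

Contribution at this volume is 81,030 × $78.68 = $6,375,440.40.
Subtracting fixed costs: EBIT = $6,375,440.40 − $4,975,700 = $1,399,740.40.
DOL = contribution ÷ EBIT = $6,375,440.40 ÷ $1,399,740.40 = 4.5547.
So EBIT moves 4.5547 × (+26.3%) = +119.8%.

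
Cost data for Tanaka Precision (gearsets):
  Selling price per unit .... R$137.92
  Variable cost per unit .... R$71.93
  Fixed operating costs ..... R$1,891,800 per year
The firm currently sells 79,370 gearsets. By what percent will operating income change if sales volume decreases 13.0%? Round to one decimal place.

Total contribution margin = 79,370 × R$65.99 = R$5,237,626.30.
EBIT = R$5,237,626.30 − R$1,891,800 = R$3,345,826.30.
Degree of operating leverage = R$5,237,626.30 / R$3,345,826.30 = 1.5654.
So EBIT moves 1.5654 × (-13.0%) = -20.4%.

-20.4%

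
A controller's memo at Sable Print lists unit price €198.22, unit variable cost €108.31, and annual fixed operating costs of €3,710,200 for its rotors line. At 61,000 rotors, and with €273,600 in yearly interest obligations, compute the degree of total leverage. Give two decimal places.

At 61,000 units, contribution = 61,000 × €89.91 = €5,484,510.00.
Operating income = contribution − fixed costs = €5,484,510.00 − €3,710,200 = €1,774,310.00. Interest = €273,600.00, so EBIT − I = €1,500,710.00.
DCL = contribution ÷ (EBIT − I) = €5,484,510.00 ÷ €1,500,710.00 = 3.6546.

3.65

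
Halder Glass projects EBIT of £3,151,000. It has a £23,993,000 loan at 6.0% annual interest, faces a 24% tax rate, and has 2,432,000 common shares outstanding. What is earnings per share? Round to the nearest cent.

£0.53

Interest = £1,439,580.00, so EBT = £3,151,000 − £1,439,580.00 = £1,711,420.00.
After tax at 24%: net income = £1,711,420.00 × 0.76 = £1,300,679.20.
EPS = £1,300,679.20 ÷ 2,432,000 = £0.53.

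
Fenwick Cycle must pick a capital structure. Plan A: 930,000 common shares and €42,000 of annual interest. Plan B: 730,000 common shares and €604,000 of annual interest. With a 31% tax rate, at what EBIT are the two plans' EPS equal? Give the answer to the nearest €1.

€2,655,300

Set EPS_A = EPS_B: (EBIT − €42,000)(1 − 0.31) ÷ 930,000 = (EBIT − €604,000)(1 − 0.31) ÷ 730,000.
Cancelling (1 − t) and cross-multiplying: 730,000·(EBIT − 42,000) = 930,000·(EBIT − 604,000).
Solving, EBIT = (604,000·930,000 − 42,000·730,000) / (930,000 − 730,000) = 531,060,000,000 / 200,000 = 2,655,300.00.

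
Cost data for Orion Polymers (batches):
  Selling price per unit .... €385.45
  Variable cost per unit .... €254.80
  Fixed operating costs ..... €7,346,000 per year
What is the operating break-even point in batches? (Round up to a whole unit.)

56,227 batches

Unit CM = price − variable cost = €385.45 − €254.80 = €130.65.
Units to break even: €7,346,000 ÷ €130.65 = 56,226.56, rounded up to 56,227.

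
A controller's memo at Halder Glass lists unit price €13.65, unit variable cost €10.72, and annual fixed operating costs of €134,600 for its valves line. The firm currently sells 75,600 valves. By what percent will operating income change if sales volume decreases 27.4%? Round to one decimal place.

Total contribution margin = 75,600 × €2.93 = €221,508.00.
EBIT = €221,508.00 − €134,600 = €86,908.00.
Degree of operating leverage = €221,508.00 / €86,908.00 = 2.5488.
%ΔEBIT = DOL × %ΔSales = 2.5488 × -27.4% = -69.8%.

-69.8%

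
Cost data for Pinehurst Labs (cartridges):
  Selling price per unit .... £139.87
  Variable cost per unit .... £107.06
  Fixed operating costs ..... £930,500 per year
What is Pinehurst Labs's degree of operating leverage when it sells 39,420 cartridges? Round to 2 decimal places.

Contribution at this volume is 39,420 × £32.81 = £1,293,370.20.
Operating income = contribution − fixed costs = £1,293,370.20 − £930,500 = £362,870.20.
DOL = contribution ÷ EBIT = £1,293,370.20 ÷ £362,870.20 = 3.5643.

3.56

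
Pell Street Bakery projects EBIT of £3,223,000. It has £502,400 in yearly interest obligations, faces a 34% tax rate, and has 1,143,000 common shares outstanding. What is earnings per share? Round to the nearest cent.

£1.57

Interest = £502,400.00, so EBT = £3,223,000 − £502,400.00 = £2,720,600.00.
Net income = £2,720,600.00 × (1 − 0.34) = £1,795,596.00.
Per share: £1,795,596.00 / 1,143,000 shares = £1.57.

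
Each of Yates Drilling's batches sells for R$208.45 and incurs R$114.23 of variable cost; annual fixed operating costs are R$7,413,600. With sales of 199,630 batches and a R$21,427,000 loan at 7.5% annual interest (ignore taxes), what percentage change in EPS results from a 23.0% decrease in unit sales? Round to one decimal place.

Contribution at this volume is 199,630 × R$94.22 = R$18,809,138.60.
Operating income = contribution − fixed costs = R$18,809,138.60 − R$7,413,600 = R$11,395,538.60.
Interest = R$1,607,025.00, so EBIT − I = R$9,788,513.60.
DCL = total CM / (EBIT − I) = R$18,809,138.60 / R$9,788,513.60 = 1.9216.
%ΔEPS = DCL × %ΔSales = 1.9216 × -23.0% = -44.2%.

-44.2%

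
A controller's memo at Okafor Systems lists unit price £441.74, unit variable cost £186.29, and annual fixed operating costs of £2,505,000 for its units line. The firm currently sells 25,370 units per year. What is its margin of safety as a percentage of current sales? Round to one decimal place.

Unit CM = price − variable cost = £441.74 − £186.29 = £255.45. Break-even units = £2,505,000 ÷ £255.45 = 9,806.22; break-even revenue = 9,806.22 × £441.74 = £4,331,801.53.
Current sales = 25,370 × £441.74 = £11,206,943.80.
Margin of safety = (£11,206,943.80 − £4,331,801.53) ÷ £11,206,943.80 = 61.3%.

61.3%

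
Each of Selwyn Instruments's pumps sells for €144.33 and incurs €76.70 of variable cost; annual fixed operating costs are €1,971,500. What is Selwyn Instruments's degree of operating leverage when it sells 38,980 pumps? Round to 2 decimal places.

3.97

Contribution at this volume is 38,980 × €67.63 = €2,636,217.40.
EBIT = €2,636,217.40 − €1,971,500 = €664,717.40.
DOL = contribution ÷ EBIT = €2,636,217.40 ÷ €664,717.40 = 3.9659.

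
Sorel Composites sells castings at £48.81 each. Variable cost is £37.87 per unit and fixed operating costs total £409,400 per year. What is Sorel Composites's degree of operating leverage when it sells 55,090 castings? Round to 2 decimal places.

3.12

At 55,090 units, contribution = 55,090 × £10.94 = £602,684.60.
Subtracting fixed costs: EBIT = £602,684.60 − £409,400 = £193,284.60.
Degree of operating leverage = £602,684.60 / £193,284.60 = 3.1181.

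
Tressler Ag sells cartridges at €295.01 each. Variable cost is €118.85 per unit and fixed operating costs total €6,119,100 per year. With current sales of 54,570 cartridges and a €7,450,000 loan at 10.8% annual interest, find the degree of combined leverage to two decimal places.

3.57

Contribution at this volume is 54,570 × €176.16 = €9,613,051.20.
EBIT = €9,613,051.20 − €6,119,100 = €3,493,951.20. Interest = €804,600.00.
DOL = €9,613,051.20 ÷ €3,493,951.20 = 2.7513; DFL = €3,493,951.20 ÷ €2,689,351.20 = 1.2992.
DCL = DOL × DFL = 2.7513 × 1.2992 = 3.5745.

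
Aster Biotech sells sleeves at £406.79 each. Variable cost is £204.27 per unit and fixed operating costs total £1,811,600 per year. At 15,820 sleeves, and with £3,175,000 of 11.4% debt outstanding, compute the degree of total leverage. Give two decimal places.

Total contribution margin = 15,820 × £202.52 = £3,203,866.40.
Subtracting fixed costs: EBIT = £3,203,866.40 − £1,811,600 = £1,392,266.40. Interest = £361,950.00, so EBIT − I = £1,030,316.40.
DCL = contribution ÷ (EBIT − I) = £3,203,866.40 ÷ £1,030,316.40 = 3.1096.

3.11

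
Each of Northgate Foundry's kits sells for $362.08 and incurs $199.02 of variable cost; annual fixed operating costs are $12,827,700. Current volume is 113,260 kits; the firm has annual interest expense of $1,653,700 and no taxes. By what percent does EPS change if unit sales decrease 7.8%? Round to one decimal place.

-36.1%

At 113,260 units, contribution = 113,260 × $163.06 = $18,468,175.60.
EBIT = $18,468,175.60 − $12,827,700 = $5,640,475.60.
Interest = $1,653,700.00, so EBIT − I = $3,986,775.60.
Degree of combined leverage = contribution ÷ (EBIT − I) = $18,468,175.60 ÷ $3,986,775.60 = 4.6324.
EPS therefore changes by 4.6324 × (-7.8%) = -36.1%.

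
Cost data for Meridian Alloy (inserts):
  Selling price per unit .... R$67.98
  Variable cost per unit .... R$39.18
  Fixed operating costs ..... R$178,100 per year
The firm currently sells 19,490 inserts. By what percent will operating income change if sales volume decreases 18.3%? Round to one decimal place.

-26.8%

Contribution at this volume is 19,490 × R$28.80 = R$561,312.00.
EBIT = R$561,312.00 − R$178,100 = R$383,212.00.
DOL = contribution ÷ EBIT = R$561,312.00 ÷ R$383,212.00 = 1.4648.
Operating income changes by 1.4648 × -18.3% = -26.8%.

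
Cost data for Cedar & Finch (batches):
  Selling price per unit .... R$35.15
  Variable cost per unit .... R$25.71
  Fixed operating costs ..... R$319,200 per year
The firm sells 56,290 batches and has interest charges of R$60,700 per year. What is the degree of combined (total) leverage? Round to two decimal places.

At 56,290 units, contribution = 56,290 × R$9.44 = R$531,377.60.
EBIT = R$531,377.60 − R$319,200 = R$212,177.60. Interest = R$60,700.00, so EBIT − I = R$151,477.60.
DCL = contribution ÷ (EBIT − I) = R$531,377.60 ÷ R$151,477.60 = 3.5080.

3.51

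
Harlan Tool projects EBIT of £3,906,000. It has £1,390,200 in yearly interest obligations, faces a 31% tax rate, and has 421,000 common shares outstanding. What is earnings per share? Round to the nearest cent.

£4.12

Pre-tax income = £3,906,000 − £1,390,200.00 = £2,515,800.00.
After tax at 31%: net income = £2,515,800.00 × 0.69 = £1,735,902.00.
Per share: £1,735,902.00 / 421,000 shares = £4.12.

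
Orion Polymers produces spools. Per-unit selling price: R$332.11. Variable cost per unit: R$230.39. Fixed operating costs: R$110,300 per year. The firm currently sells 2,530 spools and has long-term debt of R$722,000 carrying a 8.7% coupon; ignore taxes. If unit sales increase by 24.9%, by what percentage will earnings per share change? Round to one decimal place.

At 2,530 units, contribution = 2,530 × R$101.72 = R$257,351.60.
Subtracting fixed costs: EBIT = R$257,351.60 − R$110,300 = R$147,051.60.
Interest = R$62,814.00, so EBIT − I = R$84,237.60.
Degree of combined leverage = contribution ÷ (EBIT − I) = R$257,351.60 ÷ R$84,237.60 = 3.0551.
EPS therefore changes by 3.0551 × (+24.9%) = +76.1%.

+76.1%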